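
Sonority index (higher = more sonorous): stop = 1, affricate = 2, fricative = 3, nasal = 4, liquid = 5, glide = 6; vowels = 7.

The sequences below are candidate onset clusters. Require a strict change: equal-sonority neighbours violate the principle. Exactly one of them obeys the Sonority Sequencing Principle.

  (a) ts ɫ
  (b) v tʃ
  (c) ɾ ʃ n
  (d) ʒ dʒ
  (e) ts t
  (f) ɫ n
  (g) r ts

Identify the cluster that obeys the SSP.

a

(a) sonority 2-5: well-formed.
(b) sonority 3-2: ill-formed.
(c) sonority 5-3-4: ill-formed.
(d) sonority 3-2: ill-formed.
(e) sonority 2-1: ill-formed.
(f) sonority 5-4: ill-formed.
(g) sonority 5-2: ill-formed.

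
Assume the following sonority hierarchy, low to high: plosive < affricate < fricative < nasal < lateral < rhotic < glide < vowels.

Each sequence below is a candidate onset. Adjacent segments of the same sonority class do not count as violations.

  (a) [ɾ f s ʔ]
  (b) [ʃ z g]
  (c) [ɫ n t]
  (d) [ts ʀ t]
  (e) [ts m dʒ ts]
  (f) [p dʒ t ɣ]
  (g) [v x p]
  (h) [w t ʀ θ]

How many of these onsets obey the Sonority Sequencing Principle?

(a) sonority 6-3-3-1: ill-formed.
(b) sonority 3-3-1: ill-formed.
(c) sonority 5-4-1: ill-formed.
(d) sonority 2-6-1: ill-formed.
(e) sonority 2-4-2-2: ill-formed.
(f) sonority 1-2-1-3: ill-formed.
(g) sonority 3-3-1: ill-formed.
(h) sonority 7-1-6-3: ill-formed.

0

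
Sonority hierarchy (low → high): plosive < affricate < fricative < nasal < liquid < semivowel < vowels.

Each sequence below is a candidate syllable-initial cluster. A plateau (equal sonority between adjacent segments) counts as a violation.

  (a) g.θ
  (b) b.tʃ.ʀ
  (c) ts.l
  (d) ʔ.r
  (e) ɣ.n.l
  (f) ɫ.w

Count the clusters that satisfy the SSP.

(a) g.θ: profile 1-3 — obeys.
(b) b.tʃ.ʀ: profile 1-2-5 — obeys.
(c) ts.l: profile 2-5 — obeys.
(d) ʔ.r: profile 1-5 — obeys.
(e) ɣ.n.l: profile 3-4-5 — obeys.
(f) ɫ.w: profile 5-6 — obeys.

6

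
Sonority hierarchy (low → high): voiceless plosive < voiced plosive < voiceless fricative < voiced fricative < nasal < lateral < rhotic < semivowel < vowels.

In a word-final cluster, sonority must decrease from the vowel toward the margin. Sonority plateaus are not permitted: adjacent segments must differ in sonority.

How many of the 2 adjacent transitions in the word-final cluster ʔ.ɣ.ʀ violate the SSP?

2

/ʔ/ — voiceless plosive, sonority 1.
/ɣ/ — voiced fricative, sonority 4.
/ʀ/ — rhotic, sonority 7.
/ʔ/→/ɣ/: 1→4 (does not fall) — violation.
/ɣ/→/ʀ/: 4→7 (does not fall) — violation.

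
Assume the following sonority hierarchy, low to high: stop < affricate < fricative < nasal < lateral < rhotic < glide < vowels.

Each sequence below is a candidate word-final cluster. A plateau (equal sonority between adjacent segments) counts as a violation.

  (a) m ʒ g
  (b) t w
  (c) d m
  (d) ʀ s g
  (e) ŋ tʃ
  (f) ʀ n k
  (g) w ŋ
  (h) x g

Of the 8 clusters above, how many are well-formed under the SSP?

6

(a) m ʒ g: profile 4-3-1 — obeys.
(b) t w: profile 1-7 — violates.
(c) d m: profile 1-4 — violates.
(d) ʀ s g: profile 6-3-1 — obeys.
(e) ŋ tʃ: profile 4-2 — obeys.
(f) ʀ n k: profile 6-4-1 — obeys.
(g) w ŋ: profile 7-4 — obeys.
(h) x g: profile 3-1 — obeys.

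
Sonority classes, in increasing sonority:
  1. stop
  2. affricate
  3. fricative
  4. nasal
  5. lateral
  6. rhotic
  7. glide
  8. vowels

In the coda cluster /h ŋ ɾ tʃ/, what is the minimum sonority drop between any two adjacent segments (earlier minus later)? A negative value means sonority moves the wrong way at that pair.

-2

/h/ — fricative, sonority 3.
/ŋ/ — nasal, sonority 4.
/ɾ/ — rhotic, sonority 6.
/tʃ/ — affricate, sonority 2.
/h/→/ŋ/: change -1.
/ŋ/→/ɾ/: change -2.
/ɾ/→/tʃ/: change +4.
Minimum = -2.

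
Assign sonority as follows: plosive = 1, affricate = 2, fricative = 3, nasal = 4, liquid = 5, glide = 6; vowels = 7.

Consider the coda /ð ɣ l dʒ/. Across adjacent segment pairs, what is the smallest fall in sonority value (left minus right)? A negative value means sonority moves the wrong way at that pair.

/ð/: fricative = 3.
/ɣ/: fricative = 3.
/l/: liquid = 5.
/dʒ/: affricate = 2.
/ð/→/ɣ/: change +0.
/ɣ/→/l/: change -2.
/l/→/dʒ/: change +3.
Minimum = -2.

-2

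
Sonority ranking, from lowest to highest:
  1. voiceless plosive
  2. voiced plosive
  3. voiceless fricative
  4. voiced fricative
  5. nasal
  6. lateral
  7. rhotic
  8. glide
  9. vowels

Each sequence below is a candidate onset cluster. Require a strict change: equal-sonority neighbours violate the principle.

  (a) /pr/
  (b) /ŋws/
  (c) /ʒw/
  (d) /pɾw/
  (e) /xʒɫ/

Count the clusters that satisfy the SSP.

4

(a) /pr/: profile 1-7 — obeys.
(b) /ŋws/: profile 5-8-3 — violates.
(c) /ʒw/: profile 4-8 — obeys.
(d) /pɾw/: profile 1-7-8 — obeys.
(e) /xʒɫ/: profile 3-4-6 — obeys.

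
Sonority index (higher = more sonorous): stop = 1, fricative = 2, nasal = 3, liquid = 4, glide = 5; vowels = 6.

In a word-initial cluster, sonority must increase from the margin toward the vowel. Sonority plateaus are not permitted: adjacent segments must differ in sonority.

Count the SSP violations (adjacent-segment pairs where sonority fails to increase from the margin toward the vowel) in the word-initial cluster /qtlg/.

2

/q/: stop = 1.
/t/: stop = 1.
/l/: liquid = 4.
/g/: stop = 1.
/q/→/t/: 1→1 (plateau) — violation.
/t/→/l/: 1→4 (rises) — ok.
/l/→/g/: 4→1 (does not rise) — violation.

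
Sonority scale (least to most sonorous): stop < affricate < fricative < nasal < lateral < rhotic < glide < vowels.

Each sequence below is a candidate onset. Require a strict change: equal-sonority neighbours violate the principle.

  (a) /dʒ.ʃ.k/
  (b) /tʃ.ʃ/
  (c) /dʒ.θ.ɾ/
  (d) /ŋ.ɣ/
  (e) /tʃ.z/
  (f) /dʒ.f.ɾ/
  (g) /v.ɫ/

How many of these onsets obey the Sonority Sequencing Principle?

(a) sonority 2-3-1: ill-formed.
(b) sonority 2-3: well-formed.
(c) sonority 2-3-6: well-formed.
(d) sonority 4-3: ill-formed.
(e) sonority 2-3: well-formed.
(f) sonority 2-3-6: well-formed.
(g) sonority 3-5: well-formed.

5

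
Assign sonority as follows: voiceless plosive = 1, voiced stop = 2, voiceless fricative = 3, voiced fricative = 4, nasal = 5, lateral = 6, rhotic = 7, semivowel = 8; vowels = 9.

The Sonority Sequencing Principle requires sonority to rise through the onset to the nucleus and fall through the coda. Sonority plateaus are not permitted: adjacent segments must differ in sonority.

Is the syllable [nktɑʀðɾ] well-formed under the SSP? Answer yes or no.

Onset: /n/ is a nasal (sonority 5), /k/ is a voiceless plosive (sonority 1), /t/ is a voiceless plosive (sonority 1); then the nucleus /ɑ/ (sonority 9).
Onset profile 5-1-1-9 — does not strictly rise throughout.
Coda: /ʀ/ is a rhotic (sonority 7), /ð/ is a voiced fricative (sonority 4), /ɾ/ is a rhotic (sonority 7).
Coda profile 9-7-4-7 — does not strictly fall throughout.

no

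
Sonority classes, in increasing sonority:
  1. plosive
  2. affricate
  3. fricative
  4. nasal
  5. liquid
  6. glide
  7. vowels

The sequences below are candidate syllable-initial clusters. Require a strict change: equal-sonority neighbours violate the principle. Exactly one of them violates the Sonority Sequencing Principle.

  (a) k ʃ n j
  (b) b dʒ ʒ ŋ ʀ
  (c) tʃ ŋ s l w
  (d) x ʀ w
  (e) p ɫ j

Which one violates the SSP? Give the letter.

c

(a) 1-3-4-6 → obeys
(b) 1-2-3-4-5 → obeys
(c) 2-4-3-5-6 → violates
(d) 3-5-6 → obeys
(e) 1-5-6 → obeys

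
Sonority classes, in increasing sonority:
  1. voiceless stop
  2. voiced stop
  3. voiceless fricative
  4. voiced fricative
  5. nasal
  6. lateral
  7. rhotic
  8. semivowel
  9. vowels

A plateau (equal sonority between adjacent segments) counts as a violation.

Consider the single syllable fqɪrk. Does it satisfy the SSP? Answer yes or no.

Onset: /f/ is a voiceless fricative (sonority 3), /q/ is a voiceless stop (sonority 1); then the nucleus /ɪ/ (sonority 9).
Onset profile 3-1-9 — does not strictly rise throughout.
Coda: /r/ is a rhotic (sonority 7), /k/ is a voiceless stop (sonority 1).
Coda profile 9-7-1 — falls from the nucleus.

no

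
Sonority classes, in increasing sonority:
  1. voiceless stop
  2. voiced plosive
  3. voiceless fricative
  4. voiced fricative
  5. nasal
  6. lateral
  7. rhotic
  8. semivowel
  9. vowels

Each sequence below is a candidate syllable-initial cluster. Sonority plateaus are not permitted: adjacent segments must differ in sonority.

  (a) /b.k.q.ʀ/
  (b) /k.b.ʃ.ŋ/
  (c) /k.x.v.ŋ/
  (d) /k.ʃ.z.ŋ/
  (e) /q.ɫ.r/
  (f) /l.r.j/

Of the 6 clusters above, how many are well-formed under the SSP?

5

(a) sonority 2-1-1-7: ill-formed.
(b) sonority 1-2-3-5: well-formed.
(c) sonority 1-3-4-5: well-formed.
(d) sonority 1-3-4-5: well-formed.
(e) sonority 1-6-7: well-formed.
(f) sonority 6-7-8: well-formed.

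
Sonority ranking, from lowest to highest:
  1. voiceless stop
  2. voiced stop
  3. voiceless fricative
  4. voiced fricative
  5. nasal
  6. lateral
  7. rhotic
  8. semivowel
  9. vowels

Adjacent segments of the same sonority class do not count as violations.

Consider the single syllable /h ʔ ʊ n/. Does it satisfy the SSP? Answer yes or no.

Onset: /h/ is a voiceless fricative (sonority 3), /ʔ/ is a voiceless stop (sonority 1); then the nucleus /ʊ/ (sonority 9).
Onset profile 3-1-9 — does not rise throughout.
Coda: /n/ is a nasal (sonority 5).
Coda profile 9-5 — falls from the nucleus.

no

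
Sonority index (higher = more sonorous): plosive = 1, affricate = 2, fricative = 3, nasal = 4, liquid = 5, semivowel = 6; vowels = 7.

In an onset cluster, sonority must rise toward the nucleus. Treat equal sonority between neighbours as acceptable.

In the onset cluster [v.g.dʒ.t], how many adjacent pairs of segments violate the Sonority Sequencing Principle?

2

/v/ is a fricative (sonority 3).
/g/ is a plosive (sonority 1).
/dʒ/ is an affricate (sonority 2).
/t/ is a plosive (sonority 1).
/v/→/g/: 3→1 (does not rise) — violation.
/g/→/dʒ/: 1→2 (rises) — ok.
/dʒ/→/t/: 2→1 (does not rise) — violation.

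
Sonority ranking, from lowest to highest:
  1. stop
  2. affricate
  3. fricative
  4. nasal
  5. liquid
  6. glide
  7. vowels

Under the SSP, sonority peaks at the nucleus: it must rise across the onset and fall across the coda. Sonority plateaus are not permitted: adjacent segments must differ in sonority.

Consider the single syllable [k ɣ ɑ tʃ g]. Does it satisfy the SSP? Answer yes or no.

Onset: /k/ is a stop (sonority 1), /ɣ/ is a fricative (sonority 3); then the nucleus /ɑ/ (sonority 7).
Onset profile 1-3-7 — rises to the nucleus.
Coda: /tʃ/ is an affricate (sonority 2), /g/ is a stop (sonority 1).
Coda profile 7-2-1 — falls from the nucleus.

yes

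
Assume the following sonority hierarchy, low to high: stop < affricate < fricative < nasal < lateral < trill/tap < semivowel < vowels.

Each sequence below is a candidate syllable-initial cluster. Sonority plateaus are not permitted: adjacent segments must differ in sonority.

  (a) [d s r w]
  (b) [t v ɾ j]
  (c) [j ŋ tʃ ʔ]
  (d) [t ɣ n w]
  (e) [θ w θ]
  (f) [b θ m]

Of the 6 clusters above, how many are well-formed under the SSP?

(a) sonority 1-3-6-7: well-formed.
(b) sonority 1-3-6-7: well-formed.
(c) sonority 7-4-2-1: ill-formed.
(d) sonority 1-3-4-7: well-formed.
(e) sonority 3-7-3: ill-formed.
(f) sonority 1-3-4: well-formed.

4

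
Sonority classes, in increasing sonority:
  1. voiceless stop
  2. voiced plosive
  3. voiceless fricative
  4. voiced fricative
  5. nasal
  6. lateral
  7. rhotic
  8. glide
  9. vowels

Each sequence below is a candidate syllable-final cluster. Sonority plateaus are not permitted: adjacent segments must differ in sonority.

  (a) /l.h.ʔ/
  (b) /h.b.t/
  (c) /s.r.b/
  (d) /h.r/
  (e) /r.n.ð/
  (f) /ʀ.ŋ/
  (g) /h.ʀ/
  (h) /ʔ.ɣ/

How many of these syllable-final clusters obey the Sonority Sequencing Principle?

(a) 6-3-1 → obeys
(b) 3-2-1 → obeys
(c) 3-7-2 → violates
(d) 3-7 → violates
(e) 7-5-4 → obeys
(f) 7-5 → obeys
(g) 3-7 → violates
(h) 1-4 → violates

4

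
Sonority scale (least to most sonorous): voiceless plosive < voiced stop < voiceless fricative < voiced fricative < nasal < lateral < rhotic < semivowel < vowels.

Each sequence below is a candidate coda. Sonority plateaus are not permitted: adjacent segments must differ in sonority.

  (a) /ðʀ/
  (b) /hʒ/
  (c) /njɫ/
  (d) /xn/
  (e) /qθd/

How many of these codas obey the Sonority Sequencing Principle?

0

(a) /ðʀ/: profile 4-7 — violates.
(b) /hʒ/: profile 3-4 — violates.
(c) /njɫ/: profile 5-8-6 — violates.
(d) /xn/: profile 3-5 — violates.
(e) /qθd/: profile 1-3-2 — violates.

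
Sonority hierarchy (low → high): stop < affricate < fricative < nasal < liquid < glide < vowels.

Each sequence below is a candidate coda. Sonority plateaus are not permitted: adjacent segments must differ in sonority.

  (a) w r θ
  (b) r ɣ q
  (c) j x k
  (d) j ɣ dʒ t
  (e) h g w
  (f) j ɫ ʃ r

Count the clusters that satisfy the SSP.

(a) 6-5-3 → obeys
(b) 5-3-1 → obeys
(c) 6-3-1 → obeys
(d) 6-3-2-1 → obeys
(e) 3-1-6 → violates
(f) 6-5-3-5 → violates

4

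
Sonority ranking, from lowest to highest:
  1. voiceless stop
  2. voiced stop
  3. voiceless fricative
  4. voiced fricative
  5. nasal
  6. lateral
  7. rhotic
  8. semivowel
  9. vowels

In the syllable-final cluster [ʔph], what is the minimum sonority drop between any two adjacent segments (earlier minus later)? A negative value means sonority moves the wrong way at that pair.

-2

/ʔ/ is a voiceless stop (sonority 1).
/p/ is a voiceless stop (sonority 1).
/h/ is a voiceless fricative (sonority 3).
/ʔ/→/p/: change +0.
/p/→/h/: change -2.
Minimum = -2.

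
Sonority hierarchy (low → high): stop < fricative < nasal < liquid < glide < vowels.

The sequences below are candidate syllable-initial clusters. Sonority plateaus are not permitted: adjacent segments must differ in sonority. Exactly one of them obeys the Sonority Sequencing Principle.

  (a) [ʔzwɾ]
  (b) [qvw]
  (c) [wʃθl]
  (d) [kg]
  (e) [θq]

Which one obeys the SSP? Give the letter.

b

(a) sonority 1-2-5-4: ill-formed.
(b) sonority 1-2-5: well-formed.
(c) sonority 5-2-2-4: ill-formed.
(d) sonority 1-1: ill-formed.
(e) sonority 2-1: ill-formed.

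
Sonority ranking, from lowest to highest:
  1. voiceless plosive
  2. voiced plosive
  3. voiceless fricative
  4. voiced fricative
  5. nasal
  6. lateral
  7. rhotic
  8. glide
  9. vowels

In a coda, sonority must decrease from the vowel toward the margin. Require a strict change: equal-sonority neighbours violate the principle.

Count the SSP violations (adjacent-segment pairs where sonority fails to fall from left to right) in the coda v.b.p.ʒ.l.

/v/: voiced fricative = 4.
/b/: voiced plosive = 2.
/p/: voiceless plosive = 1.
/ʒ/: voiced fricative = 4.
/l/: lateral = 6.
/v/→/b/: 4→2 (falls) — ok.
/b/→/p/: 2→1 (falls) — ok.
/p/→/ʒ/: 1→4 (does not fall) — violation.
/ʒ/→/l/: 4→6 (does not fall) — violation.

2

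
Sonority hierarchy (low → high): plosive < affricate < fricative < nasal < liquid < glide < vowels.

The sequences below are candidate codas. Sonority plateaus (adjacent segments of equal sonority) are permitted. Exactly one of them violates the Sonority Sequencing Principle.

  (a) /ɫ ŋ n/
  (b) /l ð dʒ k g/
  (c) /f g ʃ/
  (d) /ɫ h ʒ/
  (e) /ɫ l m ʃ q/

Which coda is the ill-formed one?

c

(a) sonority 5-4-4: well-formed.
(b) sonority 5-3-2-1-1: well-formed.
(c) sonority 3-1-3: ill-formed.
(d) sonority 5-3-3: well-formed.
(e) sonority 5-5-4-3-1: well-formed.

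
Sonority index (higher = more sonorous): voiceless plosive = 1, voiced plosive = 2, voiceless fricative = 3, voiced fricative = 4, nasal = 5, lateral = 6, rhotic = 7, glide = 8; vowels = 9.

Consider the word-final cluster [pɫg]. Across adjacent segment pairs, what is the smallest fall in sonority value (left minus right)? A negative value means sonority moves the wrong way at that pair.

-5

/p/ is a voiceless plosive (sonority 1).
/ɫ/ is a lateral (sonority 6).
/g/ is a voiced plosive (sonority 2).
/p/→/ɫ/: change -5.
/ɫ/→/g/: change +4.
Minimum = -5.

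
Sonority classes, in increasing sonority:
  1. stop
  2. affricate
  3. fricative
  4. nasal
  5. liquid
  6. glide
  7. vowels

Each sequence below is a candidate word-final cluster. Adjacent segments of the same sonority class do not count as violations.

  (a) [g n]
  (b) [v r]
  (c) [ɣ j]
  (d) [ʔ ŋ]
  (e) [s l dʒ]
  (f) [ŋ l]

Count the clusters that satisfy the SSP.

(a) [g n]: profile 1-4 — violates.
(b) [v r]: profile 3-5 — violates.
(c) [ɣ j]: profile 3-6 — violates.
(d) [ʔ ŋ]: profile 1-4 — violates.
(e) [s l dʒ]: profile 3-5-2 — violates.
(f) [ŋ l]: profile 4-5 — violates.

0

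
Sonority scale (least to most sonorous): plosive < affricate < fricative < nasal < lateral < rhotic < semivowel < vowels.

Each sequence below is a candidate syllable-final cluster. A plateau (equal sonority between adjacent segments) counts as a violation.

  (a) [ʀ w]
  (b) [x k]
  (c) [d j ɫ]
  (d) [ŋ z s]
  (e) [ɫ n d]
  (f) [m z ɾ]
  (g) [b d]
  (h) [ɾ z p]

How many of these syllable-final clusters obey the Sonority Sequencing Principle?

3

(a) 6-7 → violates
(b) 3-1 → obeys
(c) 1-7-5 → violates
(d) 4-3-3 → violates
(e) 5-4-1 → obeys
(f) 4-3-6 → violates
(g) 1-1 → violates
(h) 6-3-1 → obeys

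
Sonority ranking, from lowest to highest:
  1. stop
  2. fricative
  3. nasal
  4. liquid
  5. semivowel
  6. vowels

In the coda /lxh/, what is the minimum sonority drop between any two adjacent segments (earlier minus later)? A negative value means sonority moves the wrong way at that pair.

/l/ — liquid, sonority 4.
/x/ — fricative, sonority 2.
/h/ — fricative, sonority 2.
/l/→/x/: change +2.
/x/→/h/: change +0.
Minimum = 0.

0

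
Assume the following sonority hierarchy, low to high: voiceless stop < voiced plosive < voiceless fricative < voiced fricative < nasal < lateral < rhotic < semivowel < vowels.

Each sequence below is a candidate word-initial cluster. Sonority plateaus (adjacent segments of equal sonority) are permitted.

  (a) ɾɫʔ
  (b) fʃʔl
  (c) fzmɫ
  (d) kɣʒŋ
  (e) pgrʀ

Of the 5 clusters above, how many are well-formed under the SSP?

3

(a) 7-6-1 → violates
(b) 3-3-1-6 → violates
(c) 3-4-5-6 → obeys
(d) 1-4-4-5 → obeys
(e) 1-2-7-7 → obeys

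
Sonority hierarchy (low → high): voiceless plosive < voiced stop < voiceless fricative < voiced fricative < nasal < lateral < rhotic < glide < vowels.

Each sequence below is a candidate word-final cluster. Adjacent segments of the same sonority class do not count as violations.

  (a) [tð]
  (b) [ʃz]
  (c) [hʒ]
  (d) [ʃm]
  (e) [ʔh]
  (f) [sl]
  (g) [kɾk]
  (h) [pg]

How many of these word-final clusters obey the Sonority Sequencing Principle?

(a) [tð]: profile 1-4 — violates.
(b) [ʃz]: profile 3-4 — violates.
(c) [hʒ]: profile 3-4 — violates.
(d) [ʃm]: profile 3-5 — violates.
(e) [ʔh]: profile 1-3 — violates.
(f) [sl]: profile 3-6 — violates.
(g) [kɾk]: profile 1-7-1 — violates.
(h) [pg]: profile 1-2 — violates.

0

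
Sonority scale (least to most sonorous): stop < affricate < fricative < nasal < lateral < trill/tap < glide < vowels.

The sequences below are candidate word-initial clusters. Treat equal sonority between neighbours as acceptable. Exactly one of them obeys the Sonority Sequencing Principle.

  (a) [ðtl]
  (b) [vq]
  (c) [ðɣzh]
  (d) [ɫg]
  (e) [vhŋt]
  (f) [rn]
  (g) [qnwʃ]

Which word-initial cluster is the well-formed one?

c

(a) 3-1-5 → violates
(b) 3-1 → violates
(c) 3-3-3-3 → obeys
(d) 5-1 → violates
(e) 3-3-4-1 → violates
(f) 6-4 → violates
(g) 1-4-7-3 → violates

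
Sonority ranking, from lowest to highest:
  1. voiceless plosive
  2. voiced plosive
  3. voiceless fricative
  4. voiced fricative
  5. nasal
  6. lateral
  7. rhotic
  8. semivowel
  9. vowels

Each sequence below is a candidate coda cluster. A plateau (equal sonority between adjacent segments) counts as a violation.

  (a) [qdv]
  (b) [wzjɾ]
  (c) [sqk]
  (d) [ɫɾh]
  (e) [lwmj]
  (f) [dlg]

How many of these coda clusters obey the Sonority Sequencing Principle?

(a) sonority 1-2-4: ill-formed.
(b) sonority 8-4-8-7: ill-formed.
(c) sonority 3-1-1: ill-formed.
(d) sonority 6-7-3: ill-formed.
(e) sonority 6-8-5-8: ill-formed.
(f) sonority 2-6-2: ill-formed.

0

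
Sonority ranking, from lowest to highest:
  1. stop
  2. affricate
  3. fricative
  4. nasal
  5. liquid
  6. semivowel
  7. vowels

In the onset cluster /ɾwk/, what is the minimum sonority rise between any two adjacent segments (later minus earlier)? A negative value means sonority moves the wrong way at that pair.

/ɾ/ is a liquid (sonority 5).
/w/ is a semivowel (sonority 6).
/k/ is a stop (sonority 1).
/ɾ/→/w/: change +1.
/w/→/k/: change -5.
Minimum = -5.

-5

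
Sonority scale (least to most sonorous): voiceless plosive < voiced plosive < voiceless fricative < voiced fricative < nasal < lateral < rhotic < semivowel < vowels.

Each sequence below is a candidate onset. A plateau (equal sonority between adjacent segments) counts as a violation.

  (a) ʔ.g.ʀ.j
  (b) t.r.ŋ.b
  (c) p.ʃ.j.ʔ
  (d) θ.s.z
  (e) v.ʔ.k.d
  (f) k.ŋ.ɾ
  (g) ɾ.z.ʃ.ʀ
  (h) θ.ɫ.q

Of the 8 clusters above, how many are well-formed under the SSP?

2

(a) 1-2-7-8 → obeys
(b) 1-7-5-2 → violates
(c) 1-3-8-1 → violates
(d) 3-3-4 → violates
(e) 4-1-1-2 → violates
(f) 1-5-7 → obeys
(g) 7-4-3-7 → violates
(h) 3-6-1 → violates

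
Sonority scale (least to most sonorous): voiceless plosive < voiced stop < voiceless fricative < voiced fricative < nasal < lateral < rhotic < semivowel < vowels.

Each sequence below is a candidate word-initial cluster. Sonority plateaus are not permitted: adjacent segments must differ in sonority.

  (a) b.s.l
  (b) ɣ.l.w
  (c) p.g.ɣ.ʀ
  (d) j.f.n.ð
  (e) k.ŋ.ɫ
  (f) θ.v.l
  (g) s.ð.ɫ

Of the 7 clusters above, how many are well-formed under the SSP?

(a) sonority 2-3-6: well-formed.
(b) sonority 4-6-8: well-formed.
(c) sonority 1-2-4-7: well-formed.
(d) sonority 8-3-5-4: ill-formed.
(e) sonority 1-5-6: well-formed.
(f) sonority 3-4-6: well-formed.
(g) sonority 3-4-6: well-formed.

6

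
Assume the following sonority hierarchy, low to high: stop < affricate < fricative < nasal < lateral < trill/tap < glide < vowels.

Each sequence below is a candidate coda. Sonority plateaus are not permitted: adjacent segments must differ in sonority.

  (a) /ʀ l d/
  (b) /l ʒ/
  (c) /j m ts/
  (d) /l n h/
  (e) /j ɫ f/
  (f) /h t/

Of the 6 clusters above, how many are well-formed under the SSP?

6

(a) /ʀ l d/: profile 6-5-1 — obeys.
(b) /l ʒ/: profile 5-3 — obeys.
(c) /j m ts/: profile 7-4-2 — obeys.
(d) /l n h/: profile 5-4-3 — obeys.
(e) /j ɫ f/: profile 7-5-3 — obeys.
(f) /h t/: profile 3-1 — obeys.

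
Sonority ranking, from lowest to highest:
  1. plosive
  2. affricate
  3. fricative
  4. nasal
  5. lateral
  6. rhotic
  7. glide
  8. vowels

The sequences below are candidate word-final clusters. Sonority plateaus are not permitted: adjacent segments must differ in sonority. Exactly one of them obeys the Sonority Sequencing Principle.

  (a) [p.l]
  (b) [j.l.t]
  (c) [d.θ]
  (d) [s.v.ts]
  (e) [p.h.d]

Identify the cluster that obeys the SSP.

(a) 1-5 → violates
(b) 7-5-1 → obeys
(c) 1-3 → violates
(d) 3-3-2 → violates
(e) 1-3-1 → violates

b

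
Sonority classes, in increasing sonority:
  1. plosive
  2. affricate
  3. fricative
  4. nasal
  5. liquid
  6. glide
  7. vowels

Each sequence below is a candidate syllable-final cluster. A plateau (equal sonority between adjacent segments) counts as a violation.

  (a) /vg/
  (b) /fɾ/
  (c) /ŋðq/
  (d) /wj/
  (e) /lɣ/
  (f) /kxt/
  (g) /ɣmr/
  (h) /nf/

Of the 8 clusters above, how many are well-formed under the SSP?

4

(a) /vg/: profile 3-1 — obeys.
(b) /fɾ/: profile 3-5 — violates.
(c) /ŋðq/: profile 4-3-1 — obeys.
(d) /wj/: profile 6-6 — violates.
(e) /lɣ/: profile 5-3 — obeys.
(f) /kxt/: profile 1-3-1 — violates.
(g) /ɣmr/: profile 3-4-5 — violates.
(h) /nf/: profile 4-3 — obeys.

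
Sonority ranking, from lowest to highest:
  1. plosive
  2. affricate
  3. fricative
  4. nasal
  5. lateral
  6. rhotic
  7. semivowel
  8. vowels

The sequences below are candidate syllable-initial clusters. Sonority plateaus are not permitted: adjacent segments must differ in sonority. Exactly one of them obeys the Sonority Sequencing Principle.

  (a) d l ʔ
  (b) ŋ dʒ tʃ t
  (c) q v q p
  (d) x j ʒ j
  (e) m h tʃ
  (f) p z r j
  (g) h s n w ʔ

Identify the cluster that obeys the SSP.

(a) sonority 1-5-1: ill-formed.
(b) sonority 4-2-2-1: ill-formed.
(c) sonority 1-3-1-1: ill-formed.
(d) sonority 3-7-3-7: ill-formed.
(e) sonority 4-3-2: ill-formed.
(f) sonority 1-3-6-7: well-formed.
(g) sonority 3-3-4-7-1: ill-formed.

f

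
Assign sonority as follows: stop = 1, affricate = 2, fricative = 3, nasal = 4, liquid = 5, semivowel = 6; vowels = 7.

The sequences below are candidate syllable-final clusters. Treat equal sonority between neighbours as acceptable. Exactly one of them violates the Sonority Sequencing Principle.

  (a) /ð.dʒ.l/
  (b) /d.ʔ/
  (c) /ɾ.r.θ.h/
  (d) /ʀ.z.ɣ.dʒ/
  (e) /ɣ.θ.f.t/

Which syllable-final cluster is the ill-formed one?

a

(a) /ð.dʒ.l/: profile 3-2-5 — violates.
(b) /d.ʔ/: profile 1-1 — obeys.
(c) /ɾ.r.θ.h/: profile 5-5-3-3 — obeys.
(d) /ʀ.z.ɣ.dʒ/: profile 5-3-3-2 — obeys.
(e) /ɣ.θ.f.t/: profile 3-3-3-1 — obeys.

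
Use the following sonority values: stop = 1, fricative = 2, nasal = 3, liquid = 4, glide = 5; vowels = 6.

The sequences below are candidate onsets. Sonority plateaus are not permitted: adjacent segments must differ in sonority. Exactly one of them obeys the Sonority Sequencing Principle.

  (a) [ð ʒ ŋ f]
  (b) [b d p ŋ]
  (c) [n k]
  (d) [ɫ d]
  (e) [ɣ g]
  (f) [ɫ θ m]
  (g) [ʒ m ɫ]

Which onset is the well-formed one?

g

(a) [ð ʒ ŋ f]: profile 2-2-3-2 — violates.
(b) [b d p ŋ]: profile 1-1-1-3 — violates.
(c) [n k]: profile 3-1 — violates.
(d) [ɫ d]: profile 4-1 — violates.
(e) [ɣ g]: profile 2-1 — violates.
(f) [ɫ θ m]: profile 4-2-3 — violates.
(g) [ʒ m ɫ]: profile 2-3-4 — obeys.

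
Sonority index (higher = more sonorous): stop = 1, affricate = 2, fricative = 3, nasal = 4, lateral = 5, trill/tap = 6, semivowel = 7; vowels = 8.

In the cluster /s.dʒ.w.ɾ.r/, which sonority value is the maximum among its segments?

/s/ is a fricative (sonority 3).
/dʒ/ is an affricate (sonority 2).
/w/ is a semivowel (sonority 7).
/ɾ/ is a trill/tap (sonority 6).
/r/ is a trill/tap (sonority 6).
The maximum is 7.

7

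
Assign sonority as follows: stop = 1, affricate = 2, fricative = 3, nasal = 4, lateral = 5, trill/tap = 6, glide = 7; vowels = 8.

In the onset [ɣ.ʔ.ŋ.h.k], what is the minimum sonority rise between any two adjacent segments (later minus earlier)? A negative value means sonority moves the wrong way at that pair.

/ɣ/ is a fricative (sonority 3).
/ʔ/ is a stop (sonority 1).
/ŋ/ is a nasal (sonority 4).
/h/ is a fricative (sonority 3).
/k/ is a stop (sonority 1).
/ɣ/→/ʔ/: change -2.
/ʔ/→/ŋ/: change +3.
/ŋ/→/h/: change -1.
/h/→/k/: change -2.
Minimum = -2.

-2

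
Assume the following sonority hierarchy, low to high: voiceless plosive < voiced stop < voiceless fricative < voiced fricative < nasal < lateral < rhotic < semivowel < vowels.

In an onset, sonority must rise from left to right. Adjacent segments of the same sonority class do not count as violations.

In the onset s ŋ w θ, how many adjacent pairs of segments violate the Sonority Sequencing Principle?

/s/: voiceless fricative = 3.
/ŋ/: nasal = 5.
/w/: semivowel = 8.
/θ/: voiceless fricative = 3.
/s/→/ŋ/: 3→5 (rises) — ok.
/ŋ/→/w/: 5→8 (rises) — ok.
/w/→/θ/: 8→3 (does not rise) — violation.

1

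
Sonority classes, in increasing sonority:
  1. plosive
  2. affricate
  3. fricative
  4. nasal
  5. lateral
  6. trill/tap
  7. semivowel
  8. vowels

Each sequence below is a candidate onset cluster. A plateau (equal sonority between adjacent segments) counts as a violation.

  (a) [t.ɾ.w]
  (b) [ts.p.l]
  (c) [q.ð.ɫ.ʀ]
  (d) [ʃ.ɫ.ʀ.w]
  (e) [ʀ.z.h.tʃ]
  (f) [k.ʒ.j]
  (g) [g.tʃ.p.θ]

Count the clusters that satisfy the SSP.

(a) [t.ɾ.w]: profile 1-6-7 — obeys.
(b) [ts.p.l]: profile 2-1-5 — violates.
(c) [q.ð.ɫ.ʀ]: profile 1-3-5-6 — obeys.
(d) [ʃ.ɫ.ʀ.w]: profile 3-5-6-7 — obeys.
(e) [ʀ.z.h.tʃ]: profile 6-3-3-2 — violates.
(f) [k.ʒ.j]: profile 1-3-7 — obeys.
(g) [g.tʃ.p.θ]: profile 1-2-1-3 — violates.

4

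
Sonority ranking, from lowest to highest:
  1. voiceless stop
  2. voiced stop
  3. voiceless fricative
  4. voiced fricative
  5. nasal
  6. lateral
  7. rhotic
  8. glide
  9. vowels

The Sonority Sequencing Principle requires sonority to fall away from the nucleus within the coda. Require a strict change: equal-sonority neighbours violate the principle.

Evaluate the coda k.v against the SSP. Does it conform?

/k/: voiceless stop = 1.
/v/: voiced fricative = 4.
The profile is 1-4. Between /k/ (1) and /v/ (4) sonority does not fall, so the cluster violates the SSP.

no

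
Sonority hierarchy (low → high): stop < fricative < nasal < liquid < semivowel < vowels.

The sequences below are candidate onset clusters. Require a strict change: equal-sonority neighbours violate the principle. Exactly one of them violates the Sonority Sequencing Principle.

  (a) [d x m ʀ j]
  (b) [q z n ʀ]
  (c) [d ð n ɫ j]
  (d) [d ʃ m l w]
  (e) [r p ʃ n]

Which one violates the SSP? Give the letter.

(a) [d x m ʀ j]: profile 1-2-3-4-5 — obeys.
(b) [q z n ʀ]: profile 1-2-3-4 — obeys.
(c) [d ð n ɫ j]: profile 1-2-3-4-5 — obeys.
(d) [d ʃ m l w]: profile 1-2-3-4-5 — obeys.
(e) [r p ʃ n]: profile 4-1-2-3 — violates.

e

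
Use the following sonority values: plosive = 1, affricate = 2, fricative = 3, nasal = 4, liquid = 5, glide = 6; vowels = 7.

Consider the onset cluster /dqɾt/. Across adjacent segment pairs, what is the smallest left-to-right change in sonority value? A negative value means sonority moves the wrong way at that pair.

-4

/d/: plosive = 1.
/q/: plosive = 1.
/ɾ/: liquid = 5.
/t/: plosive = 1.
/d/→/q/: change +0.
/q/→/ɾ/: change +4.
/ɾ/→/t/: change -4.
Minimum = -4.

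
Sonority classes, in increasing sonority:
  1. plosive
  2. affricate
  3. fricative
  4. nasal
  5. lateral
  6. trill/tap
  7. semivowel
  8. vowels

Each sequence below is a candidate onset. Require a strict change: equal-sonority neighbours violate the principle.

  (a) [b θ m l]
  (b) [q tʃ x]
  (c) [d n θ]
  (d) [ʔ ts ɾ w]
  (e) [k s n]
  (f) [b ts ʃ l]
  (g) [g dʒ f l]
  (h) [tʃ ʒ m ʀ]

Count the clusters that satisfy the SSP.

7

(a) sonority 1-3-4-5: well-formed.
(b) sonority 1-2-3: well-formed.
(c) sonority 1-4-3: ill-formed.
(d) sonority 1-2-6-7: well-formed.
(e) sonority 1-3-4: well-formed.
(f) sonority 1-2-3-5: well-formed.
(g) sonority 1-2-3-5: well-formed.
(h) sonority 2-3-4-6: well-formed.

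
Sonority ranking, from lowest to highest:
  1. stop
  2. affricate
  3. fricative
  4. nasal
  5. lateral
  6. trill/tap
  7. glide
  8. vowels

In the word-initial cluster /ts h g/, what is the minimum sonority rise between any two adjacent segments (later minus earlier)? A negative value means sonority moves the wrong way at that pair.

-2

/ts/ — affricate, sonority 2.
/h/ — fricative, sonority 3.
/g/ — stop, sonority 1.
/ts/→/h/: change +1.
/h/→/g/: change -2.
Minimum = -2.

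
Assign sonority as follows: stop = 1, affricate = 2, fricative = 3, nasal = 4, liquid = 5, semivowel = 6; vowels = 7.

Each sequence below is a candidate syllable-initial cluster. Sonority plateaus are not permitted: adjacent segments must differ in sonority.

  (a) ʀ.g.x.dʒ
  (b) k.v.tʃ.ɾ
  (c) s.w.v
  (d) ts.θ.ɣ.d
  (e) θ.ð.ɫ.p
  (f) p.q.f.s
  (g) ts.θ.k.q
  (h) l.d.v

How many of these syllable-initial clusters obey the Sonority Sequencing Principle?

0

(a) ʀ.g.x.dʒ: profile 5-1-3-2 — violates.
(b) k.v.tʃ.ɾ: profile 1-3-2-5 — violates.
(c) s.w.v: profile 3-6-3 — violates.
(d) ts.θ.ɣ.d: profile 2-3-3-1 — violates.
(e) θ.ð.ɫ.p: profile 3-3-5-1 — violates.
(f) p.q.f.s: profile 1-1-3-3 — violates.
(g) ts.θ.k.q: profile 2-3-1-1 — violates.
(h) l.d.v: profile 5-1-3 — violates.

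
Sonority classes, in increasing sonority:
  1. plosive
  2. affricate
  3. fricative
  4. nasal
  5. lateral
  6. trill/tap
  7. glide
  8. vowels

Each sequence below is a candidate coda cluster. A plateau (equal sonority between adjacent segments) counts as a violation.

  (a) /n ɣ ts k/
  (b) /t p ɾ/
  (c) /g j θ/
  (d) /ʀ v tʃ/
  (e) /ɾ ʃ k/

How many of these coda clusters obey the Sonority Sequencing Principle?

3

(a) 4-3-2-1 → obeys
(b) 1-1-6 → violates
(c) 1-7-3 → violates
(d) 6-3-2 → obeys
(e) 6-3-1 → obeys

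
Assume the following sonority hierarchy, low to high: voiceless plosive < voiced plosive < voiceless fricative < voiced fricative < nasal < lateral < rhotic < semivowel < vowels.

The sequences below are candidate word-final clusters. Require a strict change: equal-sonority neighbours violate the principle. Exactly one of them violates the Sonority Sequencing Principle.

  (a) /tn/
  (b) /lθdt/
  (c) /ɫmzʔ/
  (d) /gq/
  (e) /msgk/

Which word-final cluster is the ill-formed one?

a

(a) sonority 1-5: ill-formed.
(b) sonority 6-3-2-1: well-formed.
(c) sonority 6-5-4-1: well-formed.
(d) sonority 2-1: well-formed.
(e) sonority 5-3-2-1: well-formed.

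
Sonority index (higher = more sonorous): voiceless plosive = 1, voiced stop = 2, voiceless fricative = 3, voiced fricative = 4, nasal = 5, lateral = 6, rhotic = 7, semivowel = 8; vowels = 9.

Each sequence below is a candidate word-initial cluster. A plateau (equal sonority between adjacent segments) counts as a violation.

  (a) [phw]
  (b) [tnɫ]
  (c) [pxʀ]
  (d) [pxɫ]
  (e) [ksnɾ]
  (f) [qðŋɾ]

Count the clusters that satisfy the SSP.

6

(a) sonority 1-3-8: well-formed.
(b) sonority 1-5-6: well-formed.
(c) sonority 1-3-7: well-formed.
(d) sonority 1-3-6: well-formed.
(e) sonority 1-3-5-7: well-formed.
(f) sonority 1-4-5-7: well-formed.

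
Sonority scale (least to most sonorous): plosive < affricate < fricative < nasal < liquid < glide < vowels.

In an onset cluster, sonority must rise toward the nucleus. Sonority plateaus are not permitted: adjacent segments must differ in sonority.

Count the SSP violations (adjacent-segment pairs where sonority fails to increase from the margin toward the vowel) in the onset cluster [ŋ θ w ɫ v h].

/ŋ/: nasal = 4.
/θ/: fricative = 3.
/w/: glide = 6.
/ɫ/: liquid = 5.
/v/: fricative = 3.
/h/: fricative = 3.
/ŋ/→/θ/: 4→3 (does not rise) — violation.
/θ/→/w/: 3→6 (rises) — ok.
/w/→/ɫ/: 6→5 (does not rise) — violation.
/ɫ/→/v/: 5→3 (does not rise) — violation.
/v/→/h/: 3→3 (plateau) — violation.

4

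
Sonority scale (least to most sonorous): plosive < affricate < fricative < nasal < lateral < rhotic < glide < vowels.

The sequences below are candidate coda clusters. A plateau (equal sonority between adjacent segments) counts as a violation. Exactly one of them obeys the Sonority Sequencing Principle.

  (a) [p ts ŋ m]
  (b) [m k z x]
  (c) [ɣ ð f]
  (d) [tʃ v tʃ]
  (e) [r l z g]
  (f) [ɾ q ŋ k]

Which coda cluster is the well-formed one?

(a) 1-2-4-4 → violates
(b) 4-1-3-3 → violates
(c) 3-3-3 → violates
(d) 2-3-2 → violates
(e) 6-5-3-1 → obeys
(f) 6-1-4-1 → violates

e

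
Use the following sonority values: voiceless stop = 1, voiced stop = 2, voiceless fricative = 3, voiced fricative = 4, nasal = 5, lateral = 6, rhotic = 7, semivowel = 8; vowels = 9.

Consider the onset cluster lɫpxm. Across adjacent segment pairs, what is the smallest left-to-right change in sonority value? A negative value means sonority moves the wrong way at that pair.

/l/ is a lateral (sonority 6).
/ɫ/ is a lateral (sonority 6).
/p/ is a voiceless stop (sonority 1).
/x/ is a voiceless fricative (sonority 3).
/m/ is a nasal (sonority 5).
/l/→/ɫ/: change +0.
/ɫ/→/p/: change -5.
/p/→/x/: change +2.
/x/→/m/: change +2.
Minimum = -5.

-5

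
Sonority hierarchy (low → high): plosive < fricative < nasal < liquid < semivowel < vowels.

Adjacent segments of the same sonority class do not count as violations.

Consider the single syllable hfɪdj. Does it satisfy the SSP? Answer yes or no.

no

Onset: /h/ is a fricative (sonority 2), /f/ is a fricative (sonority 2); then the nucleus /ɪ/ (sonority 6).
Onset profile 2-2-6 — rises to the nucleus.
Coda: /d/ is a plosive (sonority 1), /j/ is a semivowel (sonority 5).
Coda profile 6-1-5 — does not fall throughout.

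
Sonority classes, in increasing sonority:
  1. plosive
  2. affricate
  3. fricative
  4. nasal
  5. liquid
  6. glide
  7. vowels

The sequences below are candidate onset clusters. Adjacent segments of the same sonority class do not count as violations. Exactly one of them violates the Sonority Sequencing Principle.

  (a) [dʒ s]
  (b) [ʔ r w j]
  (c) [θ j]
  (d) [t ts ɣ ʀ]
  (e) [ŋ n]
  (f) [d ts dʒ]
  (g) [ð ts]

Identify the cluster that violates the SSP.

g

(a) sonority 2-3: well-formed.
(b) sonority 1-5-6-6: well-formed.
(c) sonority 3-6: well-formed.
(d) sonority 1-2-3-5: well-formed.
(e) sonority 4-4: well-formed.
(f) sonority 1-2-2: well-formed.
(g) sonority 3-2: ill-formed.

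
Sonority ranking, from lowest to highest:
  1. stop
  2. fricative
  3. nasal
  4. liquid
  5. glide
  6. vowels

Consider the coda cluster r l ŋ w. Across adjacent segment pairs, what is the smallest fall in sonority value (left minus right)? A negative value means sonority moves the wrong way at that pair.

-2

/r/ is a liquid (sonority 4).
/l/ is a liquid (sonority 4).
/ŋ/ is a nasal (sonority 3).
/w/ is a glide (sonority 5).
/r/→/l/: change +0.
/l/→/ŋ/: change +1.
/ŋ/→/w/: change -2.
Minimum = -2.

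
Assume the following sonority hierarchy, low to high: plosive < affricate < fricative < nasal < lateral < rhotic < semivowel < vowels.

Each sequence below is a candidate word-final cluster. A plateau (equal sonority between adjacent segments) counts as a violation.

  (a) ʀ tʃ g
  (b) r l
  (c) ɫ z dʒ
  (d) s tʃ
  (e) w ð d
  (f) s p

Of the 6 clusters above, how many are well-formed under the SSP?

(a) sonority 6-2-1: well-formed.
(b) sonority 6-5: well-formed.
(c) sonority 5-3-2: well-formed.
(d) sonority 3-2: well-formed.
(e) sonority 7-3-1: well-formed.
(f) sonority 3-1: well-formed.

6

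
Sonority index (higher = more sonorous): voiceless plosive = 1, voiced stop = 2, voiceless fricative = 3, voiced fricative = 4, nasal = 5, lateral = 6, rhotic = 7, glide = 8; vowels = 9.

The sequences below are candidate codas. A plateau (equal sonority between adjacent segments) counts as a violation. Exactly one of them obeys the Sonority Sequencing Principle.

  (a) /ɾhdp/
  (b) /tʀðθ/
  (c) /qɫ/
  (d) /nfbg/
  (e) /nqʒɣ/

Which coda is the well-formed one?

(a) /ɾhdp/: profile 7-3-2-1 — obeys.
(b) /tʀðθ/: profile 1-7-4-3 — violates.
(c) /qɫ/: profile 1-6 — violates.
(d) /nfbg/: profile 5-3-2-2 — violates.
(e) /nqʒɣ/: profile 5-1-4-4 — violates.

a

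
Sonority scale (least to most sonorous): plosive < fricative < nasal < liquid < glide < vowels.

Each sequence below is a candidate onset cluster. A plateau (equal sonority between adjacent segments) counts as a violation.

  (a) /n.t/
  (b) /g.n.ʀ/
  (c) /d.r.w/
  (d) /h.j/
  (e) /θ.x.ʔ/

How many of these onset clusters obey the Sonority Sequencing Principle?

(a) 3-1 → violates
(b) 1-3-4 → obeys
(c) 1-4-5 → obeys
(d) 2-5 → obeys
(e) 2-2-1 → violates

3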